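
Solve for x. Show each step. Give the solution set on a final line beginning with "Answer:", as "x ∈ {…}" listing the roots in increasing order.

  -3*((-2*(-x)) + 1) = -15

Step 1. [-3*((-2*(-x)) + 1) = -15] divide by the outer -3, so div: (-2*(-x)) + 1 = 5.
Step 2. [(-2*(-x)) + 1 = 5] subtract 1: x sits inside (… + 1) ⇒ sub: -2*(-x) = 4.
Step 3. [-2*(-x) = 4] leading coefficient -2: divide by -2, so div: -x = -2.
Step 4. [-x = -2] flip signs both sides. So neg: x = 2.

Answer: x ∈ {2}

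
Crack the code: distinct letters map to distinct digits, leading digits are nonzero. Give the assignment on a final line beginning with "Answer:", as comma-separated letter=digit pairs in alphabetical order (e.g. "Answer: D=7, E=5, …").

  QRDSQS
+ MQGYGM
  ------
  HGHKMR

Step 1. [col 1: S + M ≡ R (mod 10)] no forcing yet in column 1 (carry-in 0); R=5 is free and consistent — try it ⇒ R=5.
Step 2. [col 1: S + M ≡ R (mod 10)] column 1 (S + M ≡ R (mod 10), carry-in 0) doesn't pin S yet; pick S=7 and continue ⇒ S=7.
Step 3. [col 1: S + M ≡ R (mod 10)] from column 1 (S=7, R=5, carry-in 0, digits 5,7 already taken and all letters distinct): M must equal 8 ⇒ M=8.
Step 4. [col 2: Q + G ≡ M (mod 10)] Q=1 is one option consistent with column 2 (Q + G ≡ M (mod 10), carry-in 1) — take it, so Q=1.
Step 5. [col 2: Q + G ≡ M (mod 10)] column 2: given Q=1, M=8, carry-in 1, and digits 1,5,7,8 already taken and all letters distinct, Q+G≡M (mod 10) forces G=6 ⇒ G=6.
Step 6. [col 3: S + Y ≡ K (mod 10)] column 3 (S + Y ≡ K (mod 10), carry-in 0) doesn't pin Y yet; pick Y=3 and continue. So Y=3.
Step 7. [col 3: S + Y ≡ K (mod 10)] column 3 reads S+Y+carry(0)=K with S=7, Y=3; with digits 1,3,5,6,7,8 already taken and all letters distinct, the only value for K is 0. So K=0.
Step 8. [col 4: D + G ≡ H (mod 10)] column 4: given G=6, carry-in 1, and digits 0,1,3,5,6,7,8 already taken and all letters distinct, D+G≡H (mod 10) forces D=2 ⇒ D=2.
Step 9. [col 4: D + G ≡ H (mod 10)] in column 4 we have D+G≡H with carry-in 1; given D=2, G=6 and digits 0,1,2,3,5,6,7,8 already taken and all letters distinct, that pins H to 9. So H=9.

Answer: D=2, G=6, H=9, K=0, M=8, Q=1, R=5, S=7, Y=3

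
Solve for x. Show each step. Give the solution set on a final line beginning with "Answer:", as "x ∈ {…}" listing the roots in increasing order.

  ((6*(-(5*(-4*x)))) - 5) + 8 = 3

Step 1. [((6*(-(5*(-4*x)))) - 5) + 8 = 3] +8 is outermost — subtract 8 both sides, so sub: (6*(-(5*(-4*x)))) - 5 = -5.
Step 2. [(6*(-(5*(-4*x)))) - 5 = -5] 5 comes off first (add 5), so sub: 6*(-(5*(-4*x))) = 0.
Step 3. [6*(-(5*(-4*x))) = 0] LHS = 6·(…); ÷6 both sides ⇒ div: -(5*(-4*x)) = 0.
Step 4. [-(5*(-4*x)) = 0] flip signs both sides ⇒ neg: 5*(-4*x) = 0.
Step 5. [5*(-4*x) = 0] 5·(inner) — divide through by 5, so div: -4*x = 0.
Step 6. [-4*x = 0] -4 out front; divide by -4 ⇒ div: x = 0.

Answer: x ∈ {0}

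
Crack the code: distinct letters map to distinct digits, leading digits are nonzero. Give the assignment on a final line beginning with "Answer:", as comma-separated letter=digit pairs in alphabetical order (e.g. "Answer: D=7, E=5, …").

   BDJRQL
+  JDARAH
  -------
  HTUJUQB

Step 1. [col 1: L + H ≡ B (mod 10)] no forcing yet in column 1 (carry-in 0); H=1 is free and consistent — try it. So H=1.
Step 2. [col 1: L + H ≡ B (mod 10)] no forcing yet in column 1 (carry-in 0); L=6 is free and consistent — try it ⇒ L=6.
Step 3. [col 1: L + H ≡ B (mod 10)] column 1 reads L+H+carry(0)=B with L=6, H=1; with digits 1,6 already taken and all letters distinct, the only value for B is 7. So B=7.
Step 4. [col 2: Q + A ≡ Q (mod 10)] column 2: given nothing yet, carry-in 0, and digits 1,6,7 already taken and all letters distinct, Q+A≡Q (mod 10) forces A=0 ⇒ A=0.
Step 5. [col 2: Q + A ≡ Q (mod 10)] no forcing yet in column 2 (carry-in 0); Q=2 is free and consistent — try it, so Q=2.
Step 6. [col 3: R + R ≡ U (mod 10)] from column 3 (nothing yet, carry-in 0, digits 0,1,2,6,7 already taken and all letters distinct): U must equal 8 ⇒ U=8.
Step 7. [col 3: R + R ≡ U (mod 10)] several values work for R in column 3 (R + R ≡ U (mod 10), carry-in 0); try R=4 ⇒ R=4.
Step 8. [col 4: J + A ≡ J (mod 10)] J=5 is one option consistent with column 4 (J + A ≡ J (mod 10), carry-in 0) — take it, so J=5.
Step 9. [col 5: D + D ≡ U (mod 10)] column 5 reads D+D+carry(0)=U with U=8; with digits 0,1,2,4,5,6,7,8 already taken and all letters distinct, the only value for D is 9 ⇒ D=9.
Step 10. [col 6: B + J ≡ T (mod 10)] in column 6 we have B+J≡T with carry-in 1; given B=7, J=5 and digits 0,1,2,4,5,6,7,8,9 already taken and all letters distinct, that pins T to 3. So T=3.

Answer: A=0, B=7, D=9, H=1, J=5, L=6, Q=2, R=4, T=3, U=8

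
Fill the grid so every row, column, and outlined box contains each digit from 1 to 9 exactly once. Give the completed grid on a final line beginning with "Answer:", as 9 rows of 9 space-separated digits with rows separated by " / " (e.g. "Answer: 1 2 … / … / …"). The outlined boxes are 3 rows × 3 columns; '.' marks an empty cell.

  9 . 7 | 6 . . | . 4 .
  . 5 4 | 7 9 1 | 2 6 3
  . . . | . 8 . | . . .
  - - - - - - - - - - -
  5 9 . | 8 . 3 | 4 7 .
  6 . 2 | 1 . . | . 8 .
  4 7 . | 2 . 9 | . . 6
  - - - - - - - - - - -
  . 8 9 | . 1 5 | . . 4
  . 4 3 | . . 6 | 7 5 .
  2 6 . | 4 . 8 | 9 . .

Step 1. [r9c9∈{1}] r9c9 is down to just 1, so r9c9=1.
Step 2. [r9c8∈{3}] only 3 remains possible at r9c8 ⇒ r9c8=3.
Step 3. [r3c1∈{1,3}] col 1 places 3 nowhere but r3c1. So r3c1=3.
Step 4. [r6c7∈{1,3,5}] in row 6, 3 fits only at r6c7, so r6c7=3.
Step 5. [r5c7∈{5}] r5c7 has the single candidate 5. So r5c7=5.
Step 6. [r3c7∈{1}] r3c7's peers cover all but 1. So r3c7=1.
Step 7. [r1c6∈{2}] r1c6 is down to just 2, so r1c6=2.
Step 8. [r3c9∈{5,7,9}] 7 has one home in row 3: r3c9, so r3c9=7.
Step 9. [r1c9∈{5,8}] col 9 places 5 nowhere but r1c9 ⇒ r1c9=5.
Step 10. [r5c6∈{4,7}] r5c6 is the only open cell in col 6 admitting 7, so r5c6=7.
Step 11. [r8c9∈{2,8}] row 8 places 8 nowhere but r8c9. So r8c9=8.
Step 12. [r6c8∈{1}] r6c8 is down to just 1, so r6c8=1.
Step 13. [r8c5∈{2}] nothing but 2 survives at r8c5. So r8c5=2.
Step 14. [r7c7∈{6}] r7c7 is down to just 6 ⇒ r7c7=6.
Step 15. [r7c8∈{2}] r7c8 has the single candidate 2, so r7c8=2.
Step 16. [r9c3∈{5}] nothing but 5 survives at r9c3. So r9c3=5.
Step 17. [r5c9∈{9}] nothing but 9 survives at r5c9, so r5c9=9.
Step 18. [r1c2∈{1}] only 1 remains possible at r1c2, so r1c2=1.
Step 19. [r6c3∈{8}] r6c3's peers cover all but 8, so r6c3=8.
Step 20. [r7c4∈{3}] nothing but 3 survives at r7c4 ⇒ r7c4=3.
Step 21. [r3c4∈{5}] only 5 remains possible at r3c4 ⇒ r3c4=5.
Step 22. [r2c1∈{8}] only 8 remains possible at r2c1 ⇒ r2c1=8.
Step 23. [r9c5∈{7}] nothing but 7 survives at r9c5. So r9c5=7.
Step 24. [r4c5∈{6}] r4c5 is down to just 6, so r4c5=6.
Step 25. [r3c8∈{9}] only 9 remains possible at r3c8 ⇒ r3c8=9.
Step 26. [r7c1∈{7}] only 7 remains possible at r7c1, so r7c1=7.
Step 27. [r4c9∈{2}] r4c9 has the single candidate 2, so r4c9=2.
Step 28. [r5c5∈{4}] r5c5's peers cover all but 4. So r5c5=4.
Step 29. [r1c5∈{3}] r1c5 is down to just 3 ⇒ r1c5=3.
Step 30. [r3c3∈{6}] r3c3 is down to just 6. So r3c3=6.
Step 31. [r4c3∈{1}] only 1 remains possible at r4c3 ⇒ r4c3=1.
Step 32. [r5c2∈{3}] r5c2's peers cover all but 3, so r5c2=3.
Step 33. [r8c1∈{1}] r8c1 has the single candidate 1. So r8c1=1.
Step 34. [r3c6∈{4}] r3c6's peers cover all but 4 ⇒ r3c6=4.
Step 35. [r1c7∈{8}] only 8 remains possible at r1c7. So r1c7=8.
Step 36. [r8c4∈{9}] r8c4 has the single candidate 9 ⇒ r8c4=9.
Step 37. [r6c5∈{5}] r6c5 is down to just 5. So r6c5=5.
Step 38. [r3c2∈{2}] r3c2 has the single candidate 2, so r3c2=2.

Answer: 9 1 7 6 3 2 8 4 5 / 8 5 4 7 9 1 2 6 3 / 3 2 6 5 8 4 1 9 7 / 5 9 1 8 6 3 4 7 2 / 6 3 2 1 4 7 5 8 9 / 4 7 8 2 5 9 3 1 6 / 7 8 9 3 1 5 6 2 4 / 1 4 3 9 2 6 7 5 8 / 2 6 5 4 7 8 9 3 1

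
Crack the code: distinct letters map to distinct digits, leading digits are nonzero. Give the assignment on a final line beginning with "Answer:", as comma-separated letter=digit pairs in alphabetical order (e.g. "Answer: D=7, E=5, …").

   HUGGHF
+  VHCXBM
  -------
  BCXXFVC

Step 1. [col 1: F + M ≡ C (mod 10)] column 1 (F + M ≡ C (mod 10), carry-in 0) doesn't pin M yet; pick M=3 and continue, so M=3.
Step 2. [col 1: F + M ≡ C (mod 10)] no forcing yet in column 1 (carry-in 0); C=0 is free and consistent — try it ⇒ C=0.
Step 3. [B] the sum has 7 digits but both addends have 6; that extra leading digit B is the final carry, namely 1, so B=1.
Step 4. [col 1: F + M ≡ C (mod 10)] in column 1 we have F+M≡C with carry-in 0; given M=3, C=0 and digits 0,1,3 already taken and all letters distinct, that pins F to 7, so F=7.
Step 5. [col 2: H + B ≡ V (mod 10)] several values work for H in column 2 (H + B ≡ V (mod 10), carry-in 1); try H=4 ⇒ H=4.
Step 6. [col 2: H + B ≡ V (mod 10)] column 2: given H=4, B=1, carry-in 1, and digits 0,1,3,4,7 already taken and all letters distinct, H+B≡V (mod 10) forces V=6, so V=6.
Step 7. [col 3: G + X ≡ F (mod 10)] several values work for G in column 3 (G + X ≡ F (mod 10), carry-in 0); try G=8. So G=8.
Step 8. [col 3: G + X ≡ F (mod 10)] from column 3 (G=8, F=7, carry-in 0, digits 0,1,3,4,6,7,8 already taken and all letters distinct): X must equal 9, so X=9.
Step 9. [col 5: U + H ≡ X (mod 10)] in column 5 we have U+H≡X with carry-in 0; given H=4, X=9 and digits 0,1,3,4,6,7,8,9 already taken and all letters distinct, that pins U to 5. So U=5.

Answer: B=1, C=0, F=7, G=8, H=4, M=3, U=5, V=6, X=9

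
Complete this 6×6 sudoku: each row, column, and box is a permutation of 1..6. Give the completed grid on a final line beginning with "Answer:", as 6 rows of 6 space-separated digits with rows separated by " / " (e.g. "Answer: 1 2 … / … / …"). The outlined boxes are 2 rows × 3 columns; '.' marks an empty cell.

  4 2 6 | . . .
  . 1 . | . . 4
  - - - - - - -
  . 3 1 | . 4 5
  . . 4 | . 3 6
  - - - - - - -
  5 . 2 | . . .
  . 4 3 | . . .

Step 1. [r3c4∈{2}] only 2 remains possible at r3c4, so r3c4=2.
Step 2. [r6c1∈{1,6}] 1 has one home in col 1: r6c1, so r6c1=1.
Step 3. [r5c4∈{1,3,4,6}] in row 5, 4 fits only at r5c4. So r5c4=4.
Step 4. [r2c5∈{2,5,6}] across row 2, 2 lands solely at r2c5, so r2c5=2.
Step 5. [r2c4∈{3,5,6}] across row 2, 6 lands solely at r2c4 ⇒ r2c4=6.
Step 6. [r1c4∈{1,3,5}] r1c4 is the only open cell in col 4 admitting 3 ⇒ r1c4=3.
Step 7. [r1c5∈{1,5}] across row 1, 5 lands solely at r1c5, so r1c5=5.
Step 8. [r5c5∈{1,6}] across col 5, 1 lands solely at r5c5, so r5c5=1.
Step 9. [r5c6∈{3}] r5c6 is down to just 3. So r5c6=3.
Step 10. [r1c6∈{1}] only 1 remains possible at r1c6. So r1c6=1.
Step 11. [r4c1∈{2}] r4c1 is down to just 2. So r4c1=2.
Step 12. [r6c6∈{2}] nothing but 2 survives at r6c6. So r6c6=2.
Step 13. [r4c4∈{1}] nothing but 1 survives at r4c4, so r4c4=1.
Step 14. [r6c5∈{6}] only 6 remains possible at r6c5 ⇒ r6c5=6.
Step 15. [r2c1∈{3}] r2c1 is down to just 3. So r2c1=3.
Step 16. [r3c1∈{6}] nothing but 6 survives at r3c1 ⇒ r3c1=6.
Step 17. [r2c3∈{5}] nothing but 5 survives at r2c3. So r2c3=5.
Step 18. [r5c2∈{6}] r5c2's peers cover all but 6 ⇒ r5c2=6.
Step 19. [r6c4∈{5}] only 5 remains possible at r6c4 ⇒ r6c4=5.
Step 20. [r4c2∈{5}] only 5 remains possible at r4c2. So r4c2=5.

Answer: 4 2 6 3 5 1 / 3 1 5 6 2 4 / 6 3 1 2 4 5 / 2 5 4 1 3 6 / 5 6 2 4 1 3 / 1 4 3 5 6 2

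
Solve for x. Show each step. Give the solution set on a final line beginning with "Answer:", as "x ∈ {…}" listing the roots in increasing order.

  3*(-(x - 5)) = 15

Step 1. [3*(-(x - 5)) = 15] divide by the outer 3. So div: -(x - 5) = 5.
Step 2. [-(x - 5) = 5] LHS negated; negate both sides ⇒ neg: x - 5 = -5.
Step 3. [x - 5 = -5] 5 comes off first (add 5) ⇒ sub: x = 0.

Answer: x ∈ {0}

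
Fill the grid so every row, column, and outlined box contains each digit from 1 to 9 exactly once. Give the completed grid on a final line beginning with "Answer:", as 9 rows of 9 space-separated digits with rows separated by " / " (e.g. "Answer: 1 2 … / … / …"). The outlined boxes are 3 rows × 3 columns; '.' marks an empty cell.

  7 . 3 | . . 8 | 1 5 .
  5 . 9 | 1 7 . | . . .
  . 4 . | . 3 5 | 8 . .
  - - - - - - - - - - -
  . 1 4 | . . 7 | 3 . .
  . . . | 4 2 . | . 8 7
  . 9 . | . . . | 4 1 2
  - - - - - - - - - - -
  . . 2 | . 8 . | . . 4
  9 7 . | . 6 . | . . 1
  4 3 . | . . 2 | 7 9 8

Step 1. [r9c3∈{1,5,6}] 6 has one home in row 9: r9c3 ⇒ r9c3=6.
Step 2. [r4c8∈{6}] nothing but 6 survives at r4c8 ⇒ r4c8=6.
Step 3. [r9c4∈{5}] r9c4 is down to just 5, so r9c4=5.
Step 4. [r8c4∈{3}] r8c4 has the single candidate 3 ⇒ r8c4=3.
Step 5. [r5c6∈{1,3,6,9}] row 5 places 1 nowhere but r5c6. So r5c6=1.
Step 6. [r5c3∈{5}] only 5 remains possible at r5c3, so r5c3=5.
Step 7. [r5c2∈{6}] nothing but 6 survives at r5c2. So r5c2=6.
Step 8. [r3c1∈{1,2,6}] in col 1, 6 fits only at r3c1, so r3c1=6.
Step 9. [r8c8∈{2}] r8c8's peers cover all but 2, so r8c8=2.
Step 10. [r3c9∈{9}] only 9 remains possible at r3c9 ⇒ r3c9=9.
Step 11. [r1c9∈{6}] only 6 remains possible at r1c9. So r1c9=6.
Step 12. [r1c2∈{2}] r1c2's peers cover all but 2 ⇒ r1c2=2.
Step 13. [r1c4∈{9}] nothing but 9 survives at r1c4. So r1c4=9.
Step 14. [r6c4∈{6,8}] 6 has one home in col 4: r6c4. So r6c4=6.
Step 15. [r2c8∈{3,4}] col 8 places 4 nowhere but r2c8, so r2c8=4.
Step 16. [r8c3∈{8}] only 8 remains possible at r8c3, so r8c3=8.
Step 17. [r6c1∈{3,8}] in row 6, 8 fits only at r6c1. So r6c1=8.
Step 18. [r7c7∈{5,6}] across row 7, 6 lands solely at r7c7 ⇒ r7c7=6.
Step 19. [r4c5∈{5,9}] row 4 places 9 nowhere but r4c5 ⇒ r4c5=9.
Step 20. [r5c7∈{9}] r5c7 is down to just 9 ⇒ r5c7=9.
Step 21. [r7c1∈{1}] only 1 remains possible at r7c1. So r7c1=1.
Step 22. [r4c4∈{8}] r4c4 has the single candidate 8, so r4c4=8.
Step 23. [r7c8∈{3}] only 3 remains possible at r7c8, so r7c8=3.
Step 24. [r4c1∈{2}] r4c1's peers cover all but 2, so r4c1=2.
Step 25. [r3c3∈{1}] nothing but 1 survives at r3c3, so r3c3=1.
Step 26. [r1c5∈{4}] r1c5's peers cover all but 4 ⇒ r1c5=4.
Step 27. [r6c5∈{5}] only 5 remains possible at r6c5. So r6c5=5.
Step 28. [r7c6∈{9}] only 9 remains possible at r7c6, so r7c6=9.
Step 29. [r8c7∈{5}] r8c7's peers cover all but 5 ⇒ r8c7=5.
Step 30. [r6c6∈{3}] r6c6 has the single candidate 3 ⇒ r6c6=3.
Step 31. [r7c2∈{5}] nothing but 5 survives at r7c2 ⇒ r7c2=5.
Step 32. [r3c8∈{7}] r3c8 has the single candidate 7. So r3c8=7.
Step 33. [r2c2∈{8}] nothing but 8 survives at r2c2 ⇒ r2c2=8.
Step 34. [r4c9∈{5}] r4c9's peers cover all but 5, so r4c9=5.
Step 35. [r2c9∈{3}] nothing but 3 survives at r2c9 ⇒ r2c9=3.
Step 36. [r6c3∈{7}] r6c3's peers cover all but 7. So r6c3=7.
Step 37. [r8c6∈{4}] r8c6 has the single candidate 4 ⇒ r8c6=4.
Step 38. [r2c6∈{6}] r2c6 has the single candidate 6 ⇒ r2c6=6.
Step 39. [r9c5∈{1}] nothing but 1 survives at r9c5, so r9c5=1.
Step 40. [r2c7∈{2}] r2c7 has the single candidate 2 ⇒ r2c7=2.
Step 41. [r5c1∈{3}] r5c1 is down to just 3, so r5c1=3.
Step 42. [r3c4∈{2}] r3c4 is down to just 2 ⇒ r3c4=2.
Step 43. [r7c4∈{7}] r7c4 has the single candidate 7. So r7c4=7.

Answer: 7 2 3 9 4 8 1 5 6 / 5 8 9 1 7 6 2 4 3 / 6 4 1 2 3 5 8 7 9 / 2 1 4 8 9 7 3 6 5 / 3 6 5 4 2 1 9 8 7 / 8 9 7 6 5 3 4 1 2 / 1 5 2 7 8 9 6 3 4 / 9 7 8 3 6 4 5 2 1 / 4 3 6 5 1 2 7 9 8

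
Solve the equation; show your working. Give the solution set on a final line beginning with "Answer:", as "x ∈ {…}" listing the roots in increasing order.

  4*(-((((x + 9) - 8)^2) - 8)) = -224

Step 1. [4*(-((((x + 9) - 8)^2) - 8)) = -224] leading coefficient 4: divide by 4 ⇒ div: -((((x + 9) - 8)^2) - 8) = -56.
Step 2. [-((((x + 9) - 8)^2) - 8) = -56] leading − — multiply by −1 ⇒ neg: (((x + 9) - 8)^2) - 8 = 56.
Step 3. [(((x + 9) - 8)^2) - 8 = 56] the outer -8 inverts by adding 8 ⇒ sub: ((x + 9) - 8)^2 = 64.
Step 4. [((x + 9) - 8)^2 = 64] √ both sides: 64 ≥ 0 gives two branches, so sqrt: (x + 9) - 8 = 8 or -8.
Step 5. [(x + 9) - 8 = 8 or -8] add 8: x sits inside (… - 8). So sub: x + 9 = 16 or 0.
Step 6. [x + 9 = 16 or 0] +9 is outermost — subtract 9 both sides, so sub: x = 7 or -9.

Answer: x ∈ {-9, 7}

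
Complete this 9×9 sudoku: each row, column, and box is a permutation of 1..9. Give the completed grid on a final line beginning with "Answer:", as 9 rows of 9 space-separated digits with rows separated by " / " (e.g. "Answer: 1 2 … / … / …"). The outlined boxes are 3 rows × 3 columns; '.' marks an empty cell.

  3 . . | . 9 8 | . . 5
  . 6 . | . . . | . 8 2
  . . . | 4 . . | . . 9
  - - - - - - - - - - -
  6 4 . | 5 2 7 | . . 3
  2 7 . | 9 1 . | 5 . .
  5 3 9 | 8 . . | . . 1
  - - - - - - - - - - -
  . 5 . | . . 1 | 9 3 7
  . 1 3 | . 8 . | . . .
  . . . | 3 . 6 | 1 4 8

Step 1. [r1c4∈{1,2,6,7}] 6 has one home in col 4: r1c4. So r1c4=6.
Step 2. [r2c1∈{1,4,7,9}] in row 2, 9 fits only at r2c1. So r2c1=9.
Step 3. [r3c1∈{1,7,8}] 1 has one home in col 1: r3c1, so r3c1=1.
Step 4. [r5c8∈{6}] r5c8 has the single candidate 6 ⇒ r5c8=6.
Step 5. [r3c8∈{7}] r3c8 is down to just 7 ⇒ r3c8=7.
Step 6. [r3c6∈{2,3,5}] 2 has one home in box 2: r3c6 ⇒ r3c6=2.
Step 7. [r9c5∈{5,7}] across row 9, 5 lands solely at r9c5, so r9c5=5.
Step 8. [r6c6∈{4}] nothing but 4 survives at r6c6. So r6c6=4.
Step 9. [r1c3∈{2,4,7}] 7 has one home in row 1: r1c3. So r1c3=7.
Step 10. [r7c3∈{2,4,6,8}] across row 7, 6 lands solely at r7c3, so r7c3=6.
Step 11. [r8c4∈{2,7}] 7 has one home in box 8: r8c4. So r8c4=7.
Step 12. [r3c5∈{3}] only 3 remains possible at r3c5. So r3c5=3.
Step 13. [r2c3∈{4,5}] across col 3, 4 lands solely at r2c3, so r2c3=4.
Step 14. [r5c3∈{8}] only 8 remains possible at r5c3 ⇒ r5c3=8.
Step 15. [r6c8∈{2}] r6c8's peers cover all but 2. So r6c8=2.
Step 16. [r9c3∈{2}] r9c3 has the single candidate 2, so r9c3=2.
Step 17. [r7c5∈{4}] r7c5's peers cover all but 4 ⇒ r7c5=4.
Step 18. [r3c7∈{6}] r3c7 is down to just 6, so r3c7=6.
Step 19. [r2c5∈{7}] only 7 remains possible at r2c5 ⇒ r2c5=7.
Step 20. [r4c8∈{9}] r4c8 is down to just 9, so r4c8=9.
Step 21. [r5c9∈{4}] only 4 remains possible at r5c9 ⇒ r5c9=4.
Step 22. [r7c1∈{8}] r7c1's peers cover all but 8, so r7c1=8.
Step 23. [r8c6∈{9}] r8c6 has the single candidate 9. So r8c6=9.
Step 24. [r9c1∈{7}] r9c1 is down to just 7 ⇒ r9c1=7.
Step 25. [r4c7∈{8}] r4c7's peers cover all but 8, so r4c7=8.
Step 26. [r8c8∈{5}] nothing but 5 survives at r8c8 ⇒ r8c8=5.
Step 27. [r4c3∈{1}] r4c3's peers cover all but 1, so r4c3=1.
Step 28. [r5c6∈{3}] nothing but 3 survives at r5c6 ⇒ r5c6=3.
Step 29. [r3c3∈{5}] r3c3's peers cover all but 5, so r3c3=5.
Step 30. [r3c2∈{8}] nothing but 8 survives at r3c2, so r3c2=8.
Step 31. [r2c6∈{5}] r2c6's peers cover all but 5, so r2c6=5.
Step 32. [r9c2∈{9}] nothing but 9 survives at r9c2. So r9c2=9.
Step 33. [r8c9∈{6}] r8c9's peers cover all but 6 ⇒ r8c9=6.
Step 34. [r8c7∈{2}] r8c7 is down to just 2 ⇒ r8c7=2.
Step 35. [r7c4∈{2}] nothing but 2 survives at r7c4, so r7c4=2.
Step 36. [r2c7∈{3}] r2c7 is down to just 3. So r2c7=3.
Step 37. [r1c7∈{4}] r1c7's peers cover all but 4. So r1c7=4.
Step 38. [r2c4∈{1}] nothing but 1 survives at r2c4, so r2c4=1.
Step 39. [r1c2∈{2}] only 2 remains possible at r1c2 ⇒ r1c2=2.
Step 40. [r6c5∈{6}] r6c5 is down to just 6. So r6c5=6.
Step 41. [r1c8∈{1}] r1c8 is down to just 1, so r1c8=1.
Step 42. [r8c1∈{4}] nothing but 4 survives at r8c1 ⇒ r8c1=4.
Step 43. [r6c7∈{7}] only 7 remains possible at r6c7. So r6c7=7.

Answer: 3 2 7 6 9 8 4 1 5 / 9 6 4 1 7 5 3 8 2 / 1 8 5 4 3 2 6 7 9 / 6 4 1 5 2 7 8 9 3 / 2 7 8 9 1 3 5 6 4 / 5 3 9 8 6 4 7 2 1 / 8 5 6 2 4 1 9 3 7 / 4 1 3 7 8 9 2 5 6 / 7 9 2 3 5 6 1 4 8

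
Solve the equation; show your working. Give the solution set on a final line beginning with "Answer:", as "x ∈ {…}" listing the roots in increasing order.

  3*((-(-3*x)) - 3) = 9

Step 1. [3*((-(-3*x)) - 3) = 9] divide by the outer 3, so div: (-(-3*x)) - 3 = 3.
Step 2. [(-(-3*x)) - 3 = 3] 3 comes off first (add 3) ⇒ sub: -(-3*x) = 6.
Step 3. [-(-3*x) = 6] LHS negated; negate both sides, so neg: -3*x = -6.
Step 4. [-3*x = -6] -3·(inner) — divide through by -3, so div: x = 2.

Answer: x ∈ {2}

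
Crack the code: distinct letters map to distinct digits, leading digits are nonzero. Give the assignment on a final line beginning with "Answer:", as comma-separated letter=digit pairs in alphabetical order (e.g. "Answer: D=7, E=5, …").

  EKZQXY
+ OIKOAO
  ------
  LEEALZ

Step 1. [col 1: Y + O ≡ Z (mod 10)] no forcing yet in column 1 (carry-in 0); Y=7 is free and consistent — try it ⇒ Y=7.
Step 2. [col 1: Y + O ≡ Z (mod 10)] several values work for O in column 1 (Y + O ≡ Z (mod 10), carry-in 0); try O=4, so O=4.
Step 3. [col 1: Y + O ≡ Z (mod 10)] in column 1 we have Y+O≡Z with carry-in 0; given Y=7, O=4 and digits 4,7 already taken and all letters distinct, that pins Z to 1, so Z=1.
Step 4. [col 2: X + A ≡ L (mod 10)] no forcing yet in column 2 (carry-in 1); A=0 is free and consistent — try it, so A=0.
Step 5. [col 2: X + A ≡ L (mod 10)] no forcing yet in column 2 (carry-in 1); X=8 is free and consistent — try it. So X=8.
Step 6. [col 2: X + A ≡ L (mod 10)] from column 2 (X=8, A=0, carry-in 1, digits 0,1,4,7,8 already taken and all letters distinct): L must equal 9 ⇒ L=9.
Step 7. [col 3: Q + O ≡ A (mod 10)] column 3: given O=4, A=0, carry-in 0, and digits 0,1,4,7,8,9 already taken and all letters distinct, Q+O≡A (mod 10) forces Q=6 ⇒ Q=6.
Step 8. [col 4: Z + K ≡ E (mod 10)] in column 4 we have Z+K≡E with carry-in 1; given Z=1 and digits 0,1,4,6,7,8,9 already taken and all letters distinct, that pins K to 3 ⇒ K=3.
Step 9. [col 4: Z + K ≡ E (mod 10)] in column 4 we have Z+K≡E with carry-in 1; given Z=1, K=3 and digits 0,1,3,4,6,7,8,9 already taken and all letters distinct, that pins E to 5, so E=5.
Step 10. [col 5: K + I ≡ E (mod 10)] in column 5 we have K+I≡E with carry-in 0; given K=3, E=5 and digits 0,1,3,4,5,6,7,8,9 already taken and all letters distinct, that pins I to 2. So I=2.

Answer: A=0, E=5, I=2, K=3, L=9, O=4, Q=6, X=8, Y=7, Z=1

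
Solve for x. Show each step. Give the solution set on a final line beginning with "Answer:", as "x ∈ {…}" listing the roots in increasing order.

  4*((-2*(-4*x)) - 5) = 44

Step 1. [4*((-2*(-4*x)) - 5) = 44] 4 out front; divide by 4 ⇒ div: (-2*(-4*x)) - 5 = 11.
Step 2. [(-2*(-4*x)) - 5 = 11] add 5: x sits inside (… - 5). So sub: -2*(-4*x) = 16.
Step 3. [-2*(-4*x) = 16] -2 out front; divide by -2, so div: -4*x = -8.
Step 4. [-4*x = -8] leading coefficient -4: divide by -4, so div: x = 2.

Answer: x ∈ {2}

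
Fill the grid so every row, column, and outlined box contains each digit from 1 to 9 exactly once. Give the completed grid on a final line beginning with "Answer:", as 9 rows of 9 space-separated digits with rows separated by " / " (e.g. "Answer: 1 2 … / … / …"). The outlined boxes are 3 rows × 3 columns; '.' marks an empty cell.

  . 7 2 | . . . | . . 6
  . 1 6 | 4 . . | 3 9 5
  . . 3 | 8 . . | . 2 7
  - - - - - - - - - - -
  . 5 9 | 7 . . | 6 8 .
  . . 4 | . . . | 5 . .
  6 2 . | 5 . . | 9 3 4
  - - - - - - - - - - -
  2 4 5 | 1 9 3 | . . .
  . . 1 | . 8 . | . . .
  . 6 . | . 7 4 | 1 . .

Step 1. [r6c5∈{1}] r6c5's peers cover all but 1. So r6c5=1.
Step 2. [r4c6∈{2}] only 2 remains possible at r4c6 ⇒ r4c6=2.
Step 3. [r8c7∈{2,4,7}] r8c7 is the only open cell in col 7 admitting 2. So r8c7=2.
Step 4. [r8c8∈{4,5,6,7}] across row 8, 4 lands solely at r8c8 ⇒ r8c8=4.
Step 5. [r3c2∈{9}] r3c2's peers cover all but 9, so r3c2=9.
Step 6. [r5c2∈{3,8}] col 2 places 8 nowhere but r5c2, so r5c2=8.
Step 7. [r8c1∈{3,7,9}] in row 8, 7 fits only at r8c1, so r8c1=7.
Step 8. [r8c6∈{5,6}] row 8 places 5 nowhere but r8c6, so r8c6=5.
Step 9. [r4c9∈{1}] r4c9's peers cover all but 1, so r4c9=1.
Step 10. [r9c1∈{3,8,9}] in col 1, 9 fits only at r9c1, so r9c1=9.
Step 11. [r1c7∈{4,8}] in box 3, 8 fits only at r1c7. So r1c7=8.
Step 12. [r3c6∈{1,6}] 1 has one home in row 3: r3c6 ⇒ r3c6=1.
Step 13. [r5c6∈{6,9}] in col 6, 6 fits only at r5c6. So r5c6=6.
Step 14. [r5c5∈{3}] r5c5 has the single candidate 3 ⇒ r5c5=3.
Step 15. [r9c9∈{3,8}] r9c9 is the only open cell in row 9 admitting 3. So r9c9=3.
Step 16. [r1c1∈{4,5}] 4 has one home in row 1: r1c1. So r1c1=4.
Step 17. [r1c5∈{5}] only 5 remains possible at r1c5, so r1c5=5.
Step 18. [r5c8∈{7}] r5c8 is down to just 7, so r5c8=7.
Step 19. [r5c4∈{9}] r5c4 has the single candidate 9, so r5c4=9.
Step 20. [r9c3∈{8}] r9c3's peers cover all but 8. So r9c3=8.
Step 21. [r8c2∈{3}] r8c2 is down to just 3. So r8c2=3.
Step 22. [r2c6∈{7}] r2c6 is down to just 7, so r2c6=7.
Step 23. [r5c9∈{2}] r5c9's peers cover all but 2 ⇒ r5c9=2.
Step 24. [r3c1∈{5}] r3c1's peers cover all but 5, so r3c1=5.
Step 25. [r8c4∈{6}] r8c4's peers cover all but 6, so r8c4=6.
Step 26. [r6c6∈{8}] r6c6 is down to just 8 ⇒ r6c6=8.
Step 27. [r9c4∈{2}] r9c4 has the single candidate 2 ⇒ r9c4=2.
Step 28. [r5c1∈{1}] nothing but 1 survives at r5c1. So r5c1=1.
Step 29. [r4c1∈{3}] r4c1's peers cover all but 3, so r4c1=3.
Step 30. [r1c4∈{3}] r1c4 has the single candidate 3, so r1c4=3.
Step 31. [r2c5∈{2}] nothing but 2 survives at r2c5. So r2c5=2.
Step 32. [r4c5∈{4}] nothing but 4 survives at r4c5 ⇒ r4c5=4.
Step 33. [r1c8∈{1}] r1c8's peers cover all but 1, so r1c8=1.
Step 34. [r8c9∈{9}] r8c9's peers cover all but 9 ⇒ r8c9=9.
Step 35. [r1c6∈{9}] only 9 remains possible at r1c6, so r1c6=9.
Step 36. [r2c1∈{8}] nothing but 8 survives at r2c1, so r2c1=8.
Step 37. [r3c7∈{4}] r3c7 has the single candidate 4, so r3c7=4.
Step 38. [r7c9∈{8}] nothing but 8 survives at r7c9. So r7c9=8.
Step 39. [r7c8∈{6}] nothing but 6 survives at r7c8. So r7c8=6.
Step 40. [r9c8∈{5}] r9c8 is down to just 5, so r9c8=5.
Step 41. [r3c5∈{6}] only 6 remains possible at r3c5. So r3c5=6.
Step 42. [r6c3∈{7}] nothing but 7 survives at r6c3 ⇒ r6c3=7.
Step 43. [r7c7∈{7}] nothing but 7 survives at r7c7, so r7c7=7.

Answer: 4 7 2 3 5 9 8 1 6 / 8 1 6 4 2 7 3 9 5 / 5 9 3 8 6 1 4 2 7 / 3 5 9 7 4 2 6 8 1 / 1 8 4 9 3 6 5 7 2 / 6 2 7 5 1 8 9 3 4 / 2 4 5 1 9 3 7 6 8 / 7 3 1 6 8 5 2 4 9 / 9 6 8 2 7 4 1 5 3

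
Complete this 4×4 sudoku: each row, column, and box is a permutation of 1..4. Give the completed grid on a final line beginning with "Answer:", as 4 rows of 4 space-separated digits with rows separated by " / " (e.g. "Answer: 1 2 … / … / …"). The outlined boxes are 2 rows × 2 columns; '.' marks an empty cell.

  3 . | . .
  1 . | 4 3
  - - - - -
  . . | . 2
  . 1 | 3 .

Step 1. [r3c1∈{4}] nothing but 4 survives at r3c1 ⇒ r3c1=4.
Step 2. [r1c3∈{1,2}] col 3 places 2 nowhere but r1c3. So r1c3=2.
Step 3. [r1c4∈{1}] only 1 remains possible at r1c4 ⇒ r1c4=1.
Step 4. [r4c4∈{4}] nothing but 4 survives at r4c4, so r4c4=4.
Step 5. [r1c2∈{4}] r1c2 is down to just 4. So r1c2=4.
Step 6. [r4c1∈{2}] nothing but 2 survives at r4c1 ⇒ r4c1=2.
Step 7. [r2c2∈{2}] nothing but 2 survives at r2c2 ⇒ r2c2=2.
Step 8. [r3c2∈{3}] nothing but 3 survives at r3c2. So r3c2=3.
Step 9. [r3c3∈{1}] nothing but 1 survives at r3c3, so r3c3=1.

Answer: 3 4 2 1 / 1 2 4 3 / 4 3 1 2 / 2 1 3 4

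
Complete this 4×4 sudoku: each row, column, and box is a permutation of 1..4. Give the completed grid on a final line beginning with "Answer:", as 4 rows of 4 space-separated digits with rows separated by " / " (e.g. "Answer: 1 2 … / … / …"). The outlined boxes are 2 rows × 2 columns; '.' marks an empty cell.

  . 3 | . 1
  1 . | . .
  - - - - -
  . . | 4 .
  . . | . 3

Step 1. [r1c3∈{2}] r1c3 has the single candidate 2, so r1c3=2.
Step 2. [r2c2∈{2,4}] 2 has one home in row 2: r2c2, so r2c2=2.
Step 3. [r4c2∈{1,4}] r4c2 is the only open cell in col 2 admitting 4, so r4c2=4.
Step 4. [r3c1∈{2,3}] across row 3, 3 lands solely at r3c1 ⇒ r3c1=3.
Step 5. [r3c2∈{1}] r3c2's peers cover all but 1, so r3c2=1.
Step 6. [r2c3∈{3}] only 3 remains possible at r2c3, so r2c3=3.
Step 7. [r2c4∈{4}] r2c4's peers cover all but 4 ⇒ r2c4=4.
Step 8. [r3c4∈{2}] only 2 remains possible at r3c4 ⇒ r3c4=2.
Step 9. [r4c1∈{2}] r4c1's peers cover all but 2, so r4c1=2.
Step 10. [r1c1∈{4}] r1c1's peers cover all but 4. So r1c1=4.
Step 11. [r4c3∈{1}] r4c3 is down to just 1 ⇒ r4c3=1.

Answer: 4 3 2 1 / 1 2 3 4 / 3 1 4 2 / 2 4 1 3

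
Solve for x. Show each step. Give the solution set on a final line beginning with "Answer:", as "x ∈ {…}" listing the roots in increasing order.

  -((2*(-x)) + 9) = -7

Step 1. [-((2*(-x)) + 9) = -7] LHS negated; negate both sides ⇒ neg: (2*(-x)) + 9 = 7.
Step 2. [(2*(-x)) + 9 = 7] +9 is outermost — subtract 9 both sides. So sub: 2*(-x) = -2.
Step 3. [2*(-x) = -2] LHS = 2·(…); ÷2 both sides, so div: -x = -1.
Step 4. [-x = -1] flip signs both sides ⇒ neg: x = 1.

Answer: x ∈ {1}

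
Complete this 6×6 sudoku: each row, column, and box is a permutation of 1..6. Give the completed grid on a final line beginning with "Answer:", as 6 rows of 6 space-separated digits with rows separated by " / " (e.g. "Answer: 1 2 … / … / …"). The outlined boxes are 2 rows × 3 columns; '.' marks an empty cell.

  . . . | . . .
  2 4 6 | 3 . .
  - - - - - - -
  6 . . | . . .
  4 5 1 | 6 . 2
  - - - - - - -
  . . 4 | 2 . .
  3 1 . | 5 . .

Step 1. [r1c1∈{1,5}] in col 1, 1 fits only at r1c1. So r1c1=1.
Step 2. [r1c4∈{4}] only 4 remains possible at r1c4. So r1c4=4.
Step 3. [r4c5∈{3}] r4c5 has the single candidate 3. So r4c5=3.
Step 4. [r1c3∈{3,5}] in col 3, 5 fits only at r1c3 ⇒ r1c3=5.
Step 5. [r1c6∈{6}] r1c6 is down to just 6, so r1c6=6.
Step 6. [r3c3∈{2,3}] in col 3, 3 fits only at r3c3 ⇒ r3c3=3.
Step 7. [r6c6∈{4}] r6c6's peers cover all but 4. So r6c6=4.
Step 8. [r3c5∈{1,4,5}] across row 3, 4 lands solely at r3c5. So r3c5=4.
Step 9. [r2c5∈{1,5}] r2c5 is the only open cell in col 5 admitting 5. So r2c5=5.
Step 10. [r5c5∈{1,6}] across col 5, 1 lands solely at r5c5, so r5c5=1.
Step 11. [r3c4∈{1}] only 1 remains possible at r3c4 ⇒ r3c4=1.
Step 12. [r1c2∈{3}] r1c2 has the single candidate 3, so r1c2=3.
Step 13. [r5c1∈{5}] r5c1 has the single candidate 5 ⇒ r5c1=5.
Step 14. [r1c5∈{2}] r1c5 is down to just 2. So r1c5=2.
Step 15. [r6c5∈{6}] r6c5 is down to just 6, so r6c5=6.
Step 16. [r6c3∈{2}] only 2 remains possible at r6c3, so r6c3=2.
Step 17. [r2c6∈{1}] r2c6's peers cover all but 1. So r2c6=1.
Step 18. [r5c6∈{3}] r5c6's peers cover all but 3 ⇒ r5c6=3.
Step 19. [r3c2∈{2}] r3c2 is down to just 2, so r3c2=2.
Step 20. [r3c6∈{5}] r3c6 is down to just 5. So r3c6=5.
Step 21. [r5c2∈{6}] nothing but 6 survives at r5c2. So r5c2=6.

Answer: 1 3 5 4 2 6 / 2 4 6 3 5 1 / 6 2 3 1 4 5 / 4 5 1 6 3 2 / 5 6 4 2 1 3 / 3 1 2 5 6 4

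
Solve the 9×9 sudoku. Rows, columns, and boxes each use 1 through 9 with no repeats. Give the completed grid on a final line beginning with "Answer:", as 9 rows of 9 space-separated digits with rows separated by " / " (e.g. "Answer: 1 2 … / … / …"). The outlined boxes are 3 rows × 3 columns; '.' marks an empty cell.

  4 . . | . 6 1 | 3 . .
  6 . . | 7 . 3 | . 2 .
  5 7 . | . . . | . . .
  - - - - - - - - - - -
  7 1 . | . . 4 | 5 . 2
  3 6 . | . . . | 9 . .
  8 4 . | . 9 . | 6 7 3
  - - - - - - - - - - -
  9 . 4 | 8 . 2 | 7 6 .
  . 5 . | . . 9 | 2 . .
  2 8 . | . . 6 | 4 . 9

Step 1. [r3c6∈{8}] r3c6 has the single candidate 8 ⇒ r3c6=8.
Step 2. [r6c4∈{1,2,5}] 1 has one home in row 6: r6c4 ⇒ r6c4=1.
Step 3. [r2c7∈{1,8}] r2c7 is the only open cell in col 7 admitting 8, so r2c7=8.
Step 4. [r8c1∈{1}] r8c1's peers cover all but 1 ⇒ r8c1=1.
Step 5. [r3c3∈{1,2,3,9}] 3 has one home in row 3: r3c3, so r3c3=3.
Step 6. [r6c6∈{5}] nothing but 5 survives at r6c6, so r6c6=5.
Step 7. [r4c8∈{8}] r4c8 has the single candidate 8. So r4c8=8.
Step 8. [r4c5∈{3}] only 3 remains possible at r4c5. So r4c5=3.
Step 9. [r5c4∈{2}] r5c4 has the single candidate 2. So r5c4=2.
Step 10. [r3c7∈{1}] r3c7's peers cover all but 1. So r3c7=1.
Step 11. [r2c2∈{9}] r2c2's peers cover all but 9, so r2c2=9.
Step 12. [r8c8∈{3}] only 3 remains possible at r8c8, so r8c8=3.
Step 13. [r8c4∈{4}] nothing but 4 survives at r8c4 ⇒ r8c4=4.
Step 14. [r8c5∈{7}] r8c5's peers cover all but 7. So r8c5=7.
Step 15. [r3c4∈{9}] r3c4 has the single candidate 9, so r3c4=9.
Step 16. [r3c8∈{4}] r3c8's peers cover all but 4. So r3c8=4.
Step 17. [r1c4∈{5}] only 5 remains possible at r1c4. So r1c4=5.
Step 18. [r9c8∈{1,5}] col 8 places 5 nowhere but r9c8 ⇒ r9c8=5.
Step 19. [r7c9∈{1}] r7c9 has the single candidate 1 ⇒ r7c9=1.
Step 20. [r6c3∈{2}] nothing but 2 survives at r6c3. So r6c3=2.
Step 21. [r3c9∈{6}] r3c9 is down to just 6. So r3c9=6.
Step 22. [r5c9∈{4}] r5c9's peers cover all but 4 ⇒ r5c9=4.
Step 23. [r7c2∈{3}] r7c2 has the single candidate 3 ⇒ r7c2=3.
Step 24. [r2c3∈{1}] r2c3 has the single candidate 1 ⇒ r2c3=1.
Step 25. [r4c4∈{6}] nothing but 6 survives at r4c4. So r4c4=6.
Step 26. [r8c3∈{6}] r8c3 is down to just 6 ⇒ r8c3=6.
Step 27. [r9c3∈{7}] r9c3's peers cover all but 7 ⇒ r9c3=7.
Step 28. [r4c3∈{9}] only 9 remains possible at r4c3. So r4c3=9.
Step 29. [r9c4∈{3}] nothing but 3 survives at r9c4. So r9c4=3.
Step 30. [r5c8∈{1}] only 1 remains possible at r5c8. So r5c8=1.
Step 31. [r1c2∈{2}] r1c2's peers cover all but 2, so r1c2=2.
Step 32. [r7c5∈{5}] r7c5's peers cover all but 5. So r7c5=5.
Step 33. [r2c5∈{4}] r2c5 has the single candidate 4 ⇒ r2c5=4.
Step 34. [r5c3∈{5}] only 5 remains possible at r5c3 ⇒ r5c3=5.
Step 35. [r8c9∈{8}] r8c9 has the single candidate 8 ⇒ r8c9=8.
Step 36. [r9c5∈{1}] nothing but 1 survives at r9c5, so r9c5=1.
Step 37. [r5c6∈{7}] only 7 remains possible at r5c6, so r5c6=7.
Step 38. [r3c5∈{2}] nothing but 2 survives at r3c5, so r3c5=2.
Step 39. [r2c9∈{5}] nothing but 5 survives at r2c9. So r2c9=5.
Step 40. [r5c5∈{8}] r5c5's peers cover all but 8, so r5c5=8.
Step 41. [r1c8∈{9}] r1c8 is down to just 9, so r1c8=9.
Step 42. [r1c9∈{7}] r1c9 has the single candidate 7. So r1c9=7.
Step 43. [r1c3∈{8}] nothing but 8 survives at r1c3. So r1c3=8.

Answer: 4 2 8 5 6 1 3 9 7 / 6 9 1 7 4 3 8 2 5 / 5 7 3 9 2 8 1 4 6 / 7 1 9 6 3 4 5 8 2 / 3 6 5 2 8 7 9 1 4 / 8 4 2 1 9 5 6 7 3 / 9 3 4 8 5 2 7 6 1 / 1 5 6 4 7 9 2 3 8 / 2 8 7 3 1 6 4 5 9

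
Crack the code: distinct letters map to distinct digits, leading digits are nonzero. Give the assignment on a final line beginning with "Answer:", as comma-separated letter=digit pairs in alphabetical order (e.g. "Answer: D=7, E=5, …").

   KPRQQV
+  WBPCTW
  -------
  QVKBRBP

Step 1. [col 1: V + W ≡ P (mod 10)] several values work for V in column 1 (V + W ≡ P (mod 10), carry-in 0); try V=5 ⇒ V=5.
Step 2. [col 1: V + W ≡ P (mod 10)] P=3 is one option consistent with column 1 (V + W ≡ P (mod 10), carry-in 0) — take it. So P=3.
Step 3. [col 1: V + W ≡ P (mod 10)] from column 1 (V=5, P=3, carry-in 0, digits 3,5 already taken and all letters distinct): W must equal 8, so W=8.
Step 4. [col 2: Q + T ≡ B (mod 10)] several values work for Q in column 2 (Q + T ≡ B (mod 10), carry-in 1); try Q=1 ⇒ Q=1.
Step 5. [col 2: Q + T ≡ B (mod 10)] no forcing yet in column 2 (carry-in 1); B=4 is free and consistent — try it. So B=4.
Step 6. [col 2: Q + T ≡ B (mod 10)] from column 2 (Q=1, B=4, carry-in 1, digits 1,3,4,5,8 already taken and all letters distinct): T must equal 2. So T=2.
Step 7. [col 3: Q + C ≡ R (mod 10)] column 3 (Q + C ≡ R (mod 10), carry-in 0) doesn't pin R yet; pick R=0 and continue. So R=0.
Step 8. [col 3: Q + C ≡ R (mod 10)] column 3 reads Q+C+carry(0)=R with Q=1, R=0; with digits 0,1,2,3,4,5,8 already taken and all letters distinct, the only value for C is 9. So C=9.
Step 9. [col 5: P + B ≡ K (mod 10)] from column 5 (P=3, B=4, carry-in 0, digits 0,1,2,3,4,5,8,9 already taken and all letters distinct): K must equal 7 ⇒ K=7.

Answer: B=4, C=9, K=7, P=3, Q=1, R=0, T=2, V=5, W=8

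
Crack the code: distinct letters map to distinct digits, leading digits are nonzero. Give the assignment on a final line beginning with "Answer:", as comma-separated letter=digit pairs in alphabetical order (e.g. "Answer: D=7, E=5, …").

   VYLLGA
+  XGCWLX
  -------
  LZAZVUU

Step 1. [col 1: A + X ≡ U (mod 10)] U=5 is one option consistent with column 1 (A + X ≡ U (mod 10), carry-in 0) — take it ⇒ U=5.
Step 2. [col 1: A + X ≡ U (mod 10)] column 1 (A + X ≡ U (mod 10), carry-in 0) doesn't pin A yet; pick A=3 and continue. So A=3.
Step 3. [col 1: A + X ≡ U (mod 10)] from column 1 (A=3, U=5, carry-in 0, digits 3,5 already taken and all letters distinct): X must equal 2 ⇒ X=2.
Step 4. [col 2: G + L ≡ U (mod 10)] several values work for G in column 2 (G + L ≡ U (mod 10), carry-in 0); try G=4 ⇒ G=4.
Step 5. [col 2: G + L ≡ U (mod 10)] column 2: given G=4, U=5, carry-in 0, and digits 2,3,4,5 already taken and all letters distinct, G+L≡U (mod 10) forces L=1. So L=1.
Step 6. [col 3: L + W ≡ V (mod 10)] no forcing yet in column 3 (carry-in 0); W=6 is free and consistent — try it. So W=6.
Step 7. [col 3: L + W ≡ V (mod 10)] column 3: given L=1, W=6, carry-in 0, and digits 1,2,3,4,5,6 already taken and all letters distinct, L+W≡V (mod 10) forces V=7. So V=7.
Step 8. [col 4: L + C ≡ Z (mod 10)] Z=0 is one option consistent with column 4 (L + C ≡ Z (mod 10), carry-in 0) — take it. So Z=0.
Step 9. [col 4: L + C ≡ Z (mod 10)] from column 4 (L=1, Z=0, carry-in 0, digits 0,1,2,3,4,5,6,7 already taken and all letters distinct): C must equal 9, so C=9.
Step 10. [col 5: Y + G ≡ A (mod 10)] from column 5 (G=4, A=3, carry-in 1, digits 0,1,2,3,4,5,6,7,9 already taken and all letters distinct): Y must equal 8 ⇒ Y=8.

Answer: A=3, C=9, G=4, L=1, U=5, V=7, W=6, X=2, Y=8, Z=0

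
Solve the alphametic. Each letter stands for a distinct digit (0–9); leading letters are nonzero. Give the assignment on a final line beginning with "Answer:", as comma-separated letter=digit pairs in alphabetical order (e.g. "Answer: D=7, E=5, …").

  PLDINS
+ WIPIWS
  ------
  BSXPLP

Step 1. [col 1: S + S ≡ P (mod 10)] several values work for S in column 1 (S + S ≡ P (mod 10), carry-in 0); try S=8 ⇒ S=8.
Step 2. [col 1: S + S ≡ P (mod 10)] column 1 reads S+S+carry(0)=P with S=8; with digits 8 already taken and all letters distinct, the only value for P is 6, so P=6.
Step 3. [col 2: N + W ≡ L (mod 10)] several values work for N in column 2 (N + W ≡ L (mod 10), carry-in 1); try N=2, so N=2.
Step 4. [col 2: N + W ≡ L (mod 10)] column 2 (N + W ≡ L (mod 10), carry-in 1) doesn't pin L yet; pick L=4 and continue, so L=4.
Step 5. [col 2: N + W ≡ L (mod 10)] in column 2 we have N+W≡L with carry-in 1; given N=2, L=4 and digits 2,4,6,8 already taken and all letters distinct, that pins W to 1 ⇒ W=1.
Step 6. [col 3: I + I ≡ P (mod 10)] column 3 reads I+I+carry(0)=P with P=6; with digits 1,2,4,6,8 already taken and all letters distinct, the only value for I is 3, so I=3.
Step 7. [col 4: D + P ≡ X (mod 10)] from column 4 (P=6, carry-in 0, digits 1,2,3,4,6,8 already taken and all letters distinct): D must equal 9, so D=9.
Step 8. [col 4: D + P ≡ X (mod 10)] from column 4 (D=9, P=6, carry-in 0, digits 1,2,3,4,6,8,9 already taken and all letters distinct): X must equal 5 ⇒ X=5.
Step 9. [col 6: P + W ≡ B (mod 10)] column 6: given P=6, W=1, carry-in 0, and digits 1,2,3,4,5,6,8,9 already taken and all letters distinct, P+W≡B (mod 10) forces B=7. So B=7.

Answer: B=7, D=9, I=3, L=4, N=2, P=6, S=8, W=1, X=5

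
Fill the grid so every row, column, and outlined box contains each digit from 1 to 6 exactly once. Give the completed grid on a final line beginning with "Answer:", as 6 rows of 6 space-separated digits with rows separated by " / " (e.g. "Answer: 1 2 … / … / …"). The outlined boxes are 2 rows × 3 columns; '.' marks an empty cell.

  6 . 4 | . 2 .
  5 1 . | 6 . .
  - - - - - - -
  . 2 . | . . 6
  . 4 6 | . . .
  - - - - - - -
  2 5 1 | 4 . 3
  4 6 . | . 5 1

Step 1. [r1c4∈{1,3,5}] across row 1, 1 lands solely at r1c4, so r1c4=1.
Step 2. [r2c5∈{3,4}] 3 has one home in box 2: r2c5 ⇒ r2c5=3.
Step 3. [r3c3∈{3,5}] in col 3, 5 fits only at r3c3, so r3c3=5.
Step 4. [r4c4∈{2,3,5}] col 4 places 5 nowhere but r4c4, so r4c4=5.
Step 5. [r4c1∈{1,3}] row 4 places 3 nowhere but r4c1, so r4c1=3.
Step 6. [r3c5∈{1,4}] r3c5 is the only open cell in row 3 admitting 4. So r3c5=4.
Step 7. [r3c4∈{3}] r3c4 is down to just 3, so r3c4=3.
Step 8. [r1c6∈{5}] r1c6 has the single candidate 5, so r1c6=5.
Step 9. [r1c2∈{3}] only 3 remains possible at r1c2, so r1c2=3.
Step 10. [r4c5∈{1}] only 1 remains possible at r4c5, so r4c5=1.
Step 11. [r2c6∈{4}] r2c6 has the single candidate 4. So r2c6=4.
Step 12. [r3c1∈{1}] only 1 remains possible at r3c1. So r3c1=1.
Step 13. [r6c4∈{2}] r6c4 is down to just 2 ⇒ r6c4=2.
Step 14. [r5c5∈{6}] only 6 remains possible at r5c5. So r5c5=6.
Step 15. [r4c6∈{2}] r4c6 has the single candidate 2 ⇒ r4c6=2.
Step 16. [r6c3∈{3}] nothing but 3 survives at r6c3. So r6c3=3.
Step 17. [r2c3∈{2}] nothing but 2 survives at r2c3, so r2c3=2.

Answer: 6 3 4 1 2 5 / 5 1 2 6 3 4 / 1 2 5 3 4 6 / 3 4 6 5 1 2 / 2 5 1 4 6 3 / 4 6 3 2 5 1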